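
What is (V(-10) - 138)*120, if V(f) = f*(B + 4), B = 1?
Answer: -22560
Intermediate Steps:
V(f) = 5*f (V(f) = f*(1 + 4) = f*5 = 5*f)
(V(-10) - 138)*120 = (5*(-10) - 138)*120 = (-50 - 138)*120 = -188*120 = -22560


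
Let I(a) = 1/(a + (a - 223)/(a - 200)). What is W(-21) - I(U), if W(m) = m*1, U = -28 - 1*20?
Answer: -244045/11633 ≈ -20.979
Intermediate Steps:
U = -48 (U = -28 - 20 = -48)
W(m) = m
I(a) = 1/(a + (-223 + a)/(-200 + a))
W(-21) - I(U) = -21 - (200 - 1*(-48))/(223 - 1*(-48)**2 + 199*(-48)) = -21 - (200 + 48)/(223 - 1*2304 - 9552) = -21 - 248/(223 - 2304 - 9552) = -21 - 248/(-11633) = -21 - (-1)*248/11633 = -21 - 1*(-248/11633) = -21 + 248/11633 = -244045/11633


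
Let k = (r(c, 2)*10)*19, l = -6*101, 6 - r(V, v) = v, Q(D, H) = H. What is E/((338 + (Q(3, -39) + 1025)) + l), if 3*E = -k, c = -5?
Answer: -380/1077 ≈ -0.35283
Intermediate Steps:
r(V, v) = 6 - v
l = -606
k = 760 (k = ((6 - 1*2)*10)*19 = ((6 - 2)*10)*19 = (4*10)*19 = 40*19 = 760)
E = -760/3 (E = (-1*760)/3 = (⅓)*(-760) = -760/3 ≈ -253.33)
E/((338 + (Q(3, -39) + 1025)) + l) = -760/(3*((338 + (-39 + 1025)) - 606)) = -760/(3*((338 + 986) - 606)) = -760/(3*(1324 - 606)) = -760/3/718 = -760/3*1/718 = -380/1077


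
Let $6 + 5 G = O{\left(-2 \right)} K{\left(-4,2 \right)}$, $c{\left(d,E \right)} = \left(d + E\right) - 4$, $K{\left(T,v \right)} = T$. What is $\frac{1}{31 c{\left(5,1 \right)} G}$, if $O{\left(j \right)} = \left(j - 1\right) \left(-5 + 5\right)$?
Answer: $- \frac{5}{372} \approx -0.013441$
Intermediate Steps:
$O{\left(j \right)} = 0$ ($O{\left(j \right)} = \left(-1 + j\right) 0 = 0$)
$c{\left(d,E \right)} = -4 + E + d$ ($c{\left(d,E \right)} = \left(E + d\right) - 4 = -4 + E + d$)
$G = - \frac{6}{5}$ ($G = - \frac{6}{5} + \frac{0 \left(-4\right)}{5} = - \frac{6}{5} + \frac{1}{5} \cdot 0 = - \frac{6}{5} + 0 = - \frac{6}{5} \approx -1.2$)
$\frac{1}{31 c{\left(5,1 \right)} G} = \frac{1}{31 \left(-4 + 1 + 5\right) \left(- \frac{6}{5}\right)} = \frac{1}{31 \cdot 2 \left(- \frac{6}{5}\right)} = \frac{1}{62 \left(- \frac{6}{5}\right)} = \frac{1}{- \frac{372}{5}} = - \frac{5}{372}$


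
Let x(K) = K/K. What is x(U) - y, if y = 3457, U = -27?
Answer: -3456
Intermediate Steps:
x(K) = 1
x(U) - y = 1 - 1*3457 = 1 - 3457 = -3456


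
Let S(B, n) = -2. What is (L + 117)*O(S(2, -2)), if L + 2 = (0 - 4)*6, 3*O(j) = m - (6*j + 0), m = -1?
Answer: 1001/3 ≈ 333.67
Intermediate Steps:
O(j) = -1/3 - 2*j (O(j) = (-1 - (6*j + 0))/3 = (-1 - 6*j)/3 = -1/3 - 2*j)
L = -26 (L = -2 + (0 - 4)*6 = -2 - 4*6 = -2 - 24 = -26)
(L + 117)*O(S(2, -2)) = (-26 + 117)*(-1/3 - 2*(-2)) = 91*(-1/3 + 4) = 91*(11/3) = 1001/3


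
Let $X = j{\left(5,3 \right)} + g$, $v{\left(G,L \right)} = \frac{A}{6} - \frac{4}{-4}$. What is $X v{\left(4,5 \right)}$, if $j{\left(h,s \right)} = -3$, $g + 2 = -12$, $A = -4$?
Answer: $- \frac{17}{3} \approx -5.6667$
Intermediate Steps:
$v{\left(G,L \right)} = \frac{1}{3}$ ($v{\left(G,L \right)} = - \frac{4}{6} - \frac{4}{-4} = \left(-4\right) \frac{1}{6} - -1 = - \frac{2}{3} + 1 = \frac{1}{3}$)
$g = -14$ ($g = -2 - 12 = -14$)
$X = -17$ ($X = -3 - 14 = -17$)
$X v{\left(4,5 \right)} = \left(-17\right) \frac{1}{3} = - \frac{17}{3}$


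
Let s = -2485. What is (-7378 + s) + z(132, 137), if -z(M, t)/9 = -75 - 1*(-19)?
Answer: -9359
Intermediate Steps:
z(M, t) = 504 (z(M, t) = -9*(-75 - 1*(-19)) = -9*(-75 + 19) = -9*(-56) = 504)
(-7378 + s) + z(132, 137) = (-7378 - 2485) + 504 = -9863 + 504 = -9359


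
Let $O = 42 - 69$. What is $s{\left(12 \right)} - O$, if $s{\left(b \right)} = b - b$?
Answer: $27$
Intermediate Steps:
$s{\left(b \right)} = 0$
$O = -27$
$s{\left(12 \right)} - O = 0 - -27 = 0 + 27 = 27$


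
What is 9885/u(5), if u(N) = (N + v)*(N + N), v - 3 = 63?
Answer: 1977/142 ≈ 13.923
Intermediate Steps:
v = 66 (v = 3 + 63 = 66)
u(N) = 2*N*(66 + N) (u(N) = (N + 66)*(N + N) = (66 + N)*(2*N) = 2*N*(66 + N))
9885/u(5) = 9885/((2*5*(66 + 5))) = 9885/((2*5*71)) = 9885/710 = 9885*(1/710) = 1977/142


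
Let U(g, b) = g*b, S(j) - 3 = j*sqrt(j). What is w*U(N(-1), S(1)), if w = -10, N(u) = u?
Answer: 40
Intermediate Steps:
S(j) = 3 + j**(3/2) (S(j) = 3 + j*sqrt(j) = 3 + j**(3/2))
U(g, b) = b*g
w*U(N(-1), S(1)) = -10*(3 + 1**(3/2))*(-1) = -10*(3 + 1)*(-1) = -40*(-1) = -10*(-4) = 40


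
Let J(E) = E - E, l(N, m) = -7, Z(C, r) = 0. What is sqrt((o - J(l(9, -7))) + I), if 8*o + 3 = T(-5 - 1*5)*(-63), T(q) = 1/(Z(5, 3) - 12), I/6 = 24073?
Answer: 5*sqrt(369762)/8 ≈ 380.05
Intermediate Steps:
J(E) = 0
I = 144438 (I = 6*24073 = 144438)
T(q) = -1/12 (T(q) = 1/(0 - 12) = 1/(-12) = -1/12)
o = 9/32 (o = -3/8 + (-1/12*(-63))/8 = -3/8 + (1/8)*(21/4) = -3/8 + 21/32 = 9/32 ≈ 0.28125)
sqrt((o - J(l(9, -7))) + I) = sqrt((9/32 - 1*0) + 144438) = sqrt((9/32 + 0) + 144438) = sqrt(9/32 + 144438) = sqrt(4622025/32) = 5*sqrt(369762)/8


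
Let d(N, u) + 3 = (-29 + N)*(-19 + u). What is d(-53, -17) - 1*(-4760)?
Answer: 7709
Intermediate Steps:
d(N, u) = -3 + (-29 + N)*(-19 + u)
d(-53, -17) - 1*(-4760) = (548 - 29*(-17) - 19*(-53) - 53*(-17)) - 1*(-4760) = (548 + 493 + 1007 + 901) + 4760 = 2949 + 4760 = 7709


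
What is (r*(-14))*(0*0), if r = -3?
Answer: 0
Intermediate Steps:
(r*(-14))*(0*0) = (-3*(-14))*(0*0) = 42*0 = 0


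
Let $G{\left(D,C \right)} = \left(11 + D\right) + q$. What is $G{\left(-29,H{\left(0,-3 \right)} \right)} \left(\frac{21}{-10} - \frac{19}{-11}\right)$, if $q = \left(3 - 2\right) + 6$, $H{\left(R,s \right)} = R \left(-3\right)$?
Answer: $\frac{41}{10} \approx 4.1$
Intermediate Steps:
$H{\left(R,s \right)} = - 3 R$
$q = 7$ ($q = 1 + 6 = 7$)
$G{\left(D,C \right)} = 18 + D$ ($G{\left(D,C \right)} = \left(11 + D\right) + 7 = 18 + D$)
$G{\left(-29,H{\left(0,-3 \right)} \right)} \left(\frac{21}{-10} - \frac{19}{-11}\right) = \left(18 - 29\right) \left(\frac{21}{-10} - \frac{19}{-11}\right) = - 11 \left(21 \left(- \frac{1}{10}\right) - - \frac{19}{11}\right) = - 11 \left(- \frac{21}{10} + \frac{19}{11}\right) = \left(-11\right) \left(- \frac{41}{110}\right) = \frac{41}{10}$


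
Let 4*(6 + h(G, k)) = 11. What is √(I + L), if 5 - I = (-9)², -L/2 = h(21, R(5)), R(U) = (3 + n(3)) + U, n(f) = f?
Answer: I*√278/2 ≈ 8.3367*I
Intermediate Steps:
R(U) = 6 + U (R(U) = (3 + 3) + U = 6 + U)
h(G, k) = -13/4 (h(G, k) = -6 + (¼)*11 = -6 + 11/4 = -13/4)
L = 13/2 (L = -2*(-13/4) = 13/2 ≈ 6.5000)
I = -76 (I = 5 - 1*(-9)² = 5 - 1*81 = 5 - 81 = -76)
√(I + L) = √(-76 + 13/2) = √(-139/2) = I*√278/2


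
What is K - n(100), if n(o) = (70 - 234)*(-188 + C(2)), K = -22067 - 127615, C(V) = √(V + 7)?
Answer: -180022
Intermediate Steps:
C(V) = √(7 + V)
K = -149682
n(o) = 30340 (n(o) = (70 - 234)*(-188 + √(7 + 2)) = -164*(-188 + √9) = -164*(-188 + 3) = -164*(-185) = 30340)
K - n(100) = -149682 - 1*30340 = -149682 - 30340 = -180022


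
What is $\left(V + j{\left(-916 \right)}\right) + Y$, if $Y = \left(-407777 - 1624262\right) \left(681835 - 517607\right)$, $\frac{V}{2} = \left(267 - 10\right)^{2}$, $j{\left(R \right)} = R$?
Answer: $-333717569710$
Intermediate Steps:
$V = 132098$ ($V = 2 \left(267 - 10\right)^{2} = 2 \cdot 257^{2} = 2 \cdot 66049 = 132098$)
$Y = -333717700892$ ($Y = \left(-2032039\right) 164228 = -333717700892$)
$\left(V + j{\left(-916 \right)}\right) + Y = \left(132098 - 916\right) - 333717700892 = 131182 - 333717700892 = -333717569710$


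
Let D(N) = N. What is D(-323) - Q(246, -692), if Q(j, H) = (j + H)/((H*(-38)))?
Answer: -4246581/13148 ≈ -322.98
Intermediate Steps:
Q(j, H) = -(H + j)/(38*H) (Q(j, H) = (H + j)/((-38*H)) = (H + j)*(-1/(38*H)) = -(H + j)/(38*H))
D(-323) - Q(246, -692) = -323 - (-1*(-692) - 1*246)/(38*(-692)) = -323 - (-1)*(692 - 246)/(38*692) = -323 - (-1)*446/(38*692) = -323 - 1*(-223/13148) = -323 + 223/13148 = -4246581/13148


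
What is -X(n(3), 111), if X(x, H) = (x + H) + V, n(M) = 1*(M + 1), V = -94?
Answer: -21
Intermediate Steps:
n(M) = 1 + M (n(M) = 1*(1 + M) = 1 + M)
X(x, H) = -94 + H + x (X(x, H) = (x + H) - 94 = (H + x) - 94 = -94 + H + x)
-X(n(3), 111) = -(-94 + 111 + (1 + 3)) = -(-94 + 111 + 4) = -1*21 = -21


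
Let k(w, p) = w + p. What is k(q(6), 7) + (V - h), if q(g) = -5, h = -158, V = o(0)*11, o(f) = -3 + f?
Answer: 127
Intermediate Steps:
V = -33 (V = (-3 + 0)*11 = -3*11 = -33)
k(w, p) = p + w
k(q(6), 7) + (V - h) = (7 - 5) + (-33 - 1*(-158)) = 2 + (-33 + 158) = 2 + 125 = 127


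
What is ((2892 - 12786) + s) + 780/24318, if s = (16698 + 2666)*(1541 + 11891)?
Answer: 1054134045892/4053 ≈ 2.6009e+8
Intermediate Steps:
s = 260097248 (s = 19364*13432 = 260097248)
((2892 - 12786) + s) + 780/24318 = ((2892 - 12786) + 260097248) + 780/24318 = (-9894 + 260097248) + 780*(1/24318) = 260087354 + 130/4053 = 1054134045892/4053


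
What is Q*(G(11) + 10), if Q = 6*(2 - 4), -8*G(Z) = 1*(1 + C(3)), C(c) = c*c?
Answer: -105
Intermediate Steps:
C(c) = c²
G(Z) = -5/4 (G(Z) = -(1 + 3²)/8 = -(1 + 9)/8 = -10/8 = -⅛*10 = -5/4)
Q = -12 (Q = 6*(-2) = -12)
Q*(G(11) + 10) = -12*(-5/4 + 10) = -12*35/4 = -105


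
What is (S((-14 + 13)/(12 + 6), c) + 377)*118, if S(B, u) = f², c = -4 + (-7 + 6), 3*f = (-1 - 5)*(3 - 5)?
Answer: 46374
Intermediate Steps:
f = 4 (f = ((-1 - 5)*(3 - 5))/3 = (-6*(-2))/3 = (⅓)*12 = 4)
c = -5 (c = -4 - 1 = -5)
S(B, u) = 16 (S(B, u) = 4² = 16)
(S((-14 + 13)/(12 + 6), c) + 377)*118 = (16 + 377)*118 = 393*118 = 46374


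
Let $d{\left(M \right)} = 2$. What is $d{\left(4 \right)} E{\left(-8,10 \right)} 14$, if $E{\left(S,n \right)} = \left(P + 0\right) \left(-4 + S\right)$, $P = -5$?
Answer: $1680$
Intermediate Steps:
$E{\left(S,n \right)} = 20 - 5 S$ ($E{\left(S,n \right)} = \left(-5 + 0\right) \left(-4 + S\right) = - 5 \left(-4 + S\right) = 20 - 5 S$)
$d{\left(4 \right)} E{\left(-8,10 \right)} 14 = 2 \left(20 - -40\right) 14 = 2 \left(20 + 40\right) 14 = 2 \cdot 60 \cdot 14 = 120 \cdot 14 = 1680$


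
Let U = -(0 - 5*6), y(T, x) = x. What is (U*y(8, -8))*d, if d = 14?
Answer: -3360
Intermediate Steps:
U = 30 (U = -(0 - 30) = -1*(-30) = 30)
(U*y(8, -8))*d = (30*(-8))*14 = -240*14 = -3360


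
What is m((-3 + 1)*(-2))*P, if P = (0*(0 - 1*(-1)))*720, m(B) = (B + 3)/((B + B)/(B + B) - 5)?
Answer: 0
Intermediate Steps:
m(B) = -3/4 - B/4 (m(B) = (3 + B)/((2*B)/((2*B)) - 5) = (3 + B)/((2*B)*(1/(2*B)) - 5) = (3 + B)/(1 - 5) = (3 + B)/(-4) = (3 + B)*(-1/4) = -3/4 - B/4)
P = 0 (P = (0*(0 + 1))*720 = (0*1)*720 = 0*720 = 0)
m((-3 + 1)*(-2))*P = (-3/4 - (-3 + 1)*(-2)/4)*0 = (-3/4 - (-1)*(-2)/2)*0 = (-3/4 - 1/4*4)*0 = (-3/4 - 1)*0 = -7/4*0 = 0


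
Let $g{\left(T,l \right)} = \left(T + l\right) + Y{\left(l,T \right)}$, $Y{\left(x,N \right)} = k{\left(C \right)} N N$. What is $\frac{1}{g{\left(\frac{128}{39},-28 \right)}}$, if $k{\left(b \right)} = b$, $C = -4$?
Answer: $- \frac{1521}{103132} \approx -0.014748$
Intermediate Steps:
$Y{\left(x,N \right)} = - 4 N^{2}$ ($Y{\left(x,N \right)} = - 4 N N = - 4 N^{2}$)
$g{\left(T,l \right)} = T + l - 4 T^{2}$ ($g{\left(T,l \right)} = \left(T + l\right) - 4 T^{2} = T + l - 4 T^{2}$)
$\frac{1}{g{\left(\frac{128}{39},-28 \right)}} = \frac{1}{\frac{128}{39} - 28 - 4 \left(\frac{128}{39}\right)^{2}} = \frac{1}{\frac{128}{39} - 28 - \frac{65536}{1521}} = \frac{1}{- \frac{103132}{1521}} = - \frac{1521}{103132}$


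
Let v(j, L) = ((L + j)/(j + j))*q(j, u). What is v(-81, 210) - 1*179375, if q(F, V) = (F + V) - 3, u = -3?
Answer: -3227503/18 ≈ -1.7931e+5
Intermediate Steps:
q(F, V) = -3 + F + V
v(j, L) = (-6 + j)*(L + j)/(2*j) (v(j, L) = ((L + j)/(j + j))*(-3 + j - 3) = ((L + j)/((2*j)))*(-6 + j) = ((L + j)*(1/(2*j)))*(-6 + j) = ((L + j)/(2*j))*(-6 + j) = (-6 + j)*(L + j)/(2*j))
v(-81, 210) - 1*179375 = (½)*(-6 - 81)*(210 - 81)/(-81) - 1*179375 = (½)*(-1/81)*(-87)*129 - 179375 = 1247/18 - 179375 = -3227503/18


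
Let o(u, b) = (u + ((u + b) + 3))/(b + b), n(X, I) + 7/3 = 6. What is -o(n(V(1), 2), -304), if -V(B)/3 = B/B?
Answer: -881/1824 ≈ -0.48300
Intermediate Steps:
V(B) = -3 (V(B) = -3*B/B = -3*1 = -3)
n(X, I) = 11/3 (n(X, I) = -7/3 + 6 = 11/3)
o(u, b) = (3 + b + 2*u)/(2*b) (o(u, b) = (u + ((b + u) + 3))/((2*b)) = (u + (3 + b + u))*(1/(2*b)) = (3 + b + 2*u)*(1/(2*b)) = (3 + b + 2*u)/(2*b))
-o(n(V(1), 2), -304) = -(3 - 304 + 2*(11/3))/(2*(-304)) = -(-1)*(3 - 304 + 22/3)/(2*304) = -(-1)*(-881)/(2*304*3) = -1*881/1824 = -881/1824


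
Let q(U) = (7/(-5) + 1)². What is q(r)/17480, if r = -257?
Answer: 1/109250 ≈ 9.1533e-6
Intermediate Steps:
q(U) = 4/25 (q(U) = (7*(-⅕) + 1)² = (-7/5 + 1)² = (-⅖)² = 4/25)
q(r)/17480 = (4/25)/17480 = (4/25)*(1/17480) = 1/109250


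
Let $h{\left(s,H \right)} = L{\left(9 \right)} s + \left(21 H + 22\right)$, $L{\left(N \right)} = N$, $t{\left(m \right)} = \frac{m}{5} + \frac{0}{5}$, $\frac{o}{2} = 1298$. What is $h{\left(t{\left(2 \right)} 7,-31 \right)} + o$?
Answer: $\frac{9961}{5} \approx 1992.2$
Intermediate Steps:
$o = 2596$ ($o = 2 \cdot 1298 = 2596$)
$t{\left(m \right)} = \frac{m}{5}$ ($t{\left(m \right)} = m \frac{1}{5} + 0 \cdot \frac{1}{5} = \frac{m}{5} + 0 = \frac{m}{5}$)
$h{\left(s,H \right)} = 22 + 9 s + 21 H$ ($h{\left(s,H \right)} = 9 s + \left(21 H + 22\right) = 9 s + \left(22 + 21 H\right) = 22 + 9 s + 21 H$)
$h{\left(t{\left(2 \right)} 7,-31 \right)} + o = \left(22 + 9 \cdot \frac{1}{5} \cdot 2 \cdot 7 + 21 \left(-31\right)\right) + 2596 = \left(22 + 9 \cdot \frac{2}{5} \cdot 7 - 651\right) + 2596 = \left(22 + 9 \cdot \frac{14}{5} - 651\right) + 2596 = \left(22 + \frac{126}{5} - 651\right) + 2596 = - \frac{3019}{5} + 2596 = \frac{9961}{5}$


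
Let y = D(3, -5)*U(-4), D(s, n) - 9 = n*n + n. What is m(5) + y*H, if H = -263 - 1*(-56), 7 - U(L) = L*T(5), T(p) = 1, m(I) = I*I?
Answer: -66008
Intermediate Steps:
D(s, n) = 9 + n + n² (D(s, n) = 9 + (n*n + n) = 9 + (n² + n) = 9 + (n + n²) = 9 + n + n²)
m(I) = I²
U(L) = 7 - L
y = 319 (y = (9 - 5 + (-5)²)*(7 - 1*(-4)) = (9 - 5 + 25)*(7 + 4) = 29*11 = 319)
H = -207 (H = -263 + 56 = -207)
m(5) + y*H = 5² + 319*(-207) = 25 - 66033 = -66008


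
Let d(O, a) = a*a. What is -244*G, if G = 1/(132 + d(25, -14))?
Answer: -61/82 ≈ -0.74390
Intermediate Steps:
d(O, a) = a²
G = 1/328 (G = 1/(132 + (-14)²) = 1/(132 + 196) = 1/328 ≈ 0.0030488)
-244*G = -244*1/328 = -61/82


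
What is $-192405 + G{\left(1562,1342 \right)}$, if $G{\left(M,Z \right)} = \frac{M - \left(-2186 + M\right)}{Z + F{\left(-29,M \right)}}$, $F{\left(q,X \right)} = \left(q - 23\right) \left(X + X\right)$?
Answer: $- \frac{15498801058}{80553} \approx -1.9241 \cdot 10^{5}$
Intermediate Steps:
$F{\left(q,X \right)} = 2 X \left(-23 + q\right)$ ($F{\left(q,X \right)} = \left(-23 + q\right) 2 X = 2 X \left(-23 + q\right)$)
$G{\left(M,Z \right)} = \frac{2186}{Z - 104 M}$ ($G{\left(M,Z \right)} = \frac{M - \left(-2186 + M\right)}{Z + 2 M \left(-23 - 29\right)} = \frac{2186}{Z + 2 M \left(-52\right)} = \frac{2186}{Z - 104 M}$)
$-192405 + G{\left(1562,1342 \right)} = -192405 - \frac{2186}{\left(-1\right) 1342 + 104 \cdot 1562} = -192405 - \frac{2186}{-1342 + 162448} = -192405 - \frac{2186}{161106} = -192405 - \frac{1093}{80553} = - \frac{15498801058}{80553}$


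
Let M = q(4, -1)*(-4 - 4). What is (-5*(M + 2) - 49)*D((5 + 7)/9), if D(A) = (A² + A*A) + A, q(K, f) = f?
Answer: -484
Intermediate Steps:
M = 8 (M = -(-4 - 4) = -1*(-8) = 8)
D(A) = A + 2*A² (D(A) = (A² + A²) + A = 2*A² + A = A + 2*A²)
(-5*(M + 2) - 49)*D((5 + 7)/9) = (-5*(8 + 2) - 49)*(((5 + 7)/9)*(1 + 2*((5 + 7)/9))) = (-5*10 - 49)*((12*(⅑))*(1 + 2*(12*(⅑)))) = (-50 - 49)*(4*(1 + 2*(4/3))/3) = -132*(1 + 8/3) = -132*11/3 = -99*44/9 = -484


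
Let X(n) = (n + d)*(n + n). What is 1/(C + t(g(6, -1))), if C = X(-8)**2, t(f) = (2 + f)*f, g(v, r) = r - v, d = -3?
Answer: 1/31011 ≈ 3.2247e-5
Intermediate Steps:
X(n) = 2*n*(-3 + n) (X(n) = (n - 3)*(n + n) = (-3 + n)*(2*n) = 2*n*(-3 + n))
t(f) = f*(2 + f)
C = 30976 (C = (2*(-8)*(-3 - 8))**2 = (2*(-8)*(-11))**2 = 176**2 = 30976)
1/(C + t(g(6, -1))) = 1/(30976 + (-1 - 1*6)*(2 + (-1 - 1*6))) = 1/(30976 + (-1 - 6)*(2 + (-1 - 6))) = 1/(30976 - 7*(2 - 7)) = 1/(30976 - 7*(-5)) = 1/(30976 + 35) = 1/31011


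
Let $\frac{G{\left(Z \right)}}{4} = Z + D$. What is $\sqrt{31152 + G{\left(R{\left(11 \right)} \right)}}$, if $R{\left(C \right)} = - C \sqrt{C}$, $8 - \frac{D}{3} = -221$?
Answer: $2 \sqrt{8475 - 11 \sqrt{11}} \approx 183.72$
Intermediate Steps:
$D = 687$ ($D = 24 - -663 = 24 + 663 = 687$)
$R{\left(C \right)} = - C^{\frac{3}{2}}$
$G{\left(Z \right)} = 2748 + 4 Z$ ($G{\left(Z \right)} = 4 \left(Z + 687\right) = 4 \left(687 + Z\right) = 2748 + 4 Z$)
$\sqrt{31152 + G{\left(R{\left(11 \right)} \right)}} = \sqrt{31152 + \left(2748 + 4 \left(- 11^{\frac{3}{2}}\right)\right)} = \sqrt{31152 + \left(2748 + 4 \left(- 11 \sqrt{11}\right)\right)} = \sqrt{31152 + \left(2748 - 44 \sqrt{11}\right)} = \sqrt{33900 - 44 \sqrt{11}}$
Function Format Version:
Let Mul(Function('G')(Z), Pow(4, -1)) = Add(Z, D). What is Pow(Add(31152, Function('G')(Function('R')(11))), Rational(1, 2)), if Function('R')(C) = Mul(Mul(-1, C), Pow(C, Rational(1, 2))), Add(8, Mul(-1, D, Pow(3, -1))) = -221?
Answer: Mul(2, Pow(Add(8475, Mul(-11, Pow(11, Rational(1, 2)))), Rational(1, 2))) ≈ 183.72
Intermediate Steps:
D = 687 (D = Add(24, Mul(-3, -221)) = Add(24, 663) = 687)
Function('R')(C) = Mul(-1, Pow(C, Rational(3, 2)))
Function('G')(Z) = Add(2748, Mul(4, Z)) (Function('G')(Z) = Mul(4, Add(Z, 687)) = Mul(4, Add(687, Z)) = Add(2748, Mul(4, Z)))
Pow(Add(31152, Function('G')(Function('R')(11))), Rational(1, 2)) = Pow(Add(31152, Add(2748, Mul(4, Mul(-1, Pow(11, Rational(3, 2)))))), Rational(1, 2)) = Pow(Add(31152, Add(2748, Mul(4, Mul(-1, Mul(11, Pow(11, Rational(1, 2))))))), Rational(1, 2)) = Pow(Add(31152, Add(2748, Mul(4, Mul(-11, Pow(11, Rational(1, 2)))))), Rational(1, 2)) = Pow(Add(31152, Add(2748, Mul(-44, Pow(11, Rational(1, 2))))), Rational(1, 2)) = Pow(Add(33900, Mul(-44, Pow(11, Rational(1, 2)))), Rational(1, 2))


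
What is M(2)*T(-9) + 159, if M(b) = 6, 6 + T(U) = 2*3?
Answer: 159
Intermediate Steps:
T(U) = 0 (T(U) = -6 + 2*3 = -6 + 6 = 0)
M(2)*T(-9) + 159 = 6*0 + 159 = 0 + 159 = 159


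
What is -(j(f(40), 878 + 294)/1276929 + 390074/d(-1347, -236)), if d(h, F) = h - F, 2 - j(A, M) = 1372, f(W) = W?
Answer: 498098324816/1418668119 ≈ 351.10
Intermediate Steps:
j(A, M) = -1370 (j(A, M) = 2 - 1*1372 = 2 - 1372 = -1370)
-(j(f(40), 878 + 294)/1276929 + 390074/d(-1347, -236)) = -(-1370/1276929 + 390074/(-1347 - 1*(-236))) = -(-1370*1/1276929 + 390074/(-1347 + 236)) = -(-1370/1276929 + 390074/(-1111)) = -(-1370/1276929 + 390074*(-1/1111)) = -(-1370/1276929 - 390074/1111) = -1*(-498098324816/1418668119) = 498098324816/1418668119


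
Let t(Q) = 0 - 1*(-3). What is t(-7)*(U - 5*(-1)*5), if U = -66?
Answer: -123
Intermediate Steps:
t(Q) = 3 (t(Q) = 0 + 3 = 3)
t(-7)*(U - 5*(-1)*5) = 3*(-66 - 5*(-1)*5) = 3*(-66 + 5*5) = 3*(-66 + 25) = 3*(-41) = -123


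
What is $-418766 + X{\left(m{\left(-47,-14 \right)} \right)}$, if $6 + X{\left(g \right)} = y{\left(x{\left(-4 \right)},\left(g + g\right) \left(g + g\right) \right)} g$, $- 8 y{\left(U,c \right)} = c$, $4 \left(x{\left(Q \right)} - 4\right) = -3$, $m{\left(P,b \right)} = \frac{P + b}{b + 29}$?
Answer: $- \frac{2826484019}{6750} \approx -4.1874 \cdot 10^{5}$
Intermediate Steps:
$m{\left(P,b \right)} = \frac{P + b}{29 + b}$
$x{\left(Q \right)} = \frac{13}{4}$ ($x{\left(Q \right)} = 4 + \frac{1}{4} \left(-3\right) = 4 - \frac{3}{4} = \frac{13}{4}$)
$y{\left(U,c \right)} = - \frac{c}{8}$
$X{\left(g \right)} = -6 - \frac{g^{3}}{2}$ ($X{\left(g \right)} = -6 + - \frac{\left(g + g\right) \left(g + g\right)}{8} g = -6 + - \frac{2 g 2 g}{8} g = -6 + - \frac{4 g^{2}}{8} g = -6 + - \frac{g^{2}}{2} g = -6 - \frac{g^{3}}{2}$)
$-418766 + X{\left(m{\left(-47,-14 \right)} \right)} = -418766 - \left(6 + \frac{\left(\frac{-47 - 14}{29 - 14}\right)^{3}}{2}\right) = -418766 - \left(6 + \frac{\left(\frac{1}{15} \left(-61\right)\right)^{3}}{2}\right) = -418766 - \left(6 + \frac{\left(- \frac{61}{15}\right)^{3}}{2}\right) = -418766 - - \frac{186481}{6750} = -418766 + \left(-6 + \frac{226981}{6750}\right) = -418766 + \frac{186481}{6750} = - \frac{2826484019}{6750}$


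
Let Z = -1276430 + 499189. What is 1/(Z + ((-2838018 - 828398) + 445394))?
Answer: -1/3998263 ≈ -2.5011e-7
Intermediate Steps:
Z = -777241
1/(Z + ((-2838018 - 828398) + 445394)) = 1/(-777241 + ((-2838018 - 828398) + 445394)) = 1/(-777241 + (-3666416 + 445394)) = 1/(-777241 - 3221022) = 1/(-3998263) = -1/3998263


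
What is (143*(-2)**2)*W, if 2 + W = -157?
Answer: -90948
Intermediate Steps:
W = -159 (W = -2 - 157 = -159)
(143*(-2)**2)*W = (143*(-2)**2)*(-159) = (143*4)*(-159) = 572*(-159) = -90948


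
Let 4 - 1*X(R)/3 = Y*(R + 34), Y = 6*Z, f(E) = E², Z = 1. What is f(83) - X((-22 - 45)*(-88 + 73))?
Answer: 25579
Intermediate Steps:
Y = 6 (Y = 6*1 = 6)
X(R) = -600 - 18*R (X(R) = 12 - 18*(R + 34) = 12 - 18*(34 + R) = 12 - 3*(204 + 6*R) = 12 + (-612 - 18*R) = -600 - 18*R)
f(83) - X((-22 - 45)*(-88 + 73)) = 83² - (-600 - 18*(-22 - 45)*(-88 + 73)) = 6889 - (-600 - (-1206)*(-15)) = 6889 - (-600 - 18*1005) = 6889 - (-600 - 18090) = 6889 - 1*(-18690) = 6889 + 18690 = 25579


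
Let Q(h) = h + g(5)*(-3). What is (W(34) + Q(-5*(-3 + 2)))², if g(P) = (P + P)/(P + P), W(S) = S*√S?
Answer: 39308 + 136*√34 ≈ 40101.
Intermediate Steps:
W(S) = S^(3/2)
g(P) = 1 (g(P) = (2*P)/((2*P)) = (2*P)*(1/(2*P)) = 1)
Q(h) = -3 + h (Q(h) = h + 1*(-3) = h - 3 = -3 + h)
(W(34) + Q(-5*(-3 + 2)))² = (34^(3/2) + (-3 - 5*(-3 + 2)))² = (34*√34 + (-3 - 5*(-1)))² = (34*√34 + (-3 + 5))² = (34*√34 + 2)² = (2 + 34*√34)²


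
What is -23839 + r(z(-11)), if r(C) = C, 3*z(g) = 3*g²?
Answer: -23718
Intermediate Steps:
z(g) = g² (z(g) = (3*g²)/3 = g²)
-23839 + r(z(-11)) = -23839 + (-11)² = -23839 + 121 = -23718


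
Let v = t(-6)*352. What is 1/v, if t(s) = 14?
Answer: 1/4928 ≈ 0.00020292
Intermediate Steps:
v = 4928 (v = 14*352 = 4928)
1/v = 1/4928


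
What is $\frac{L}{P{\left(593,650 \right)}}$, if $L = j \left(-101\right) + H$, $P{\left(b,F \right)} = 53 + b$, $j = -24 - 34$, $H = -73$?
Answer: $\frac{5785}{646} \approx 8.9551$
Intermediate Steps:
$j = -58$ ($j = -24 - 34 = -58$)
$L = 5785$ ($L = \left(-58\right) \left(-101\right) - 73 = 5858 - 73 = 5785$)
$\frac{L}{P{\left(593,650 \right)}} = \frac{5785}{53 + 593} = \frac{5785}{646}$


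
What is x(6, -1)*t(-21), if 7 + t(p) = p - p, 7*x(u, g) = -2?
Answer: 2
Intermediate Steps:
x(u, g) = -2/7 (x(u, g) = (⅐)*(-2) = -2/7)
t(p) = -7 (t(p) = -7 + (p - p) = -7 + 0 = -7)
x(6, -1)*t(-21) = -2/7*(-7) = 2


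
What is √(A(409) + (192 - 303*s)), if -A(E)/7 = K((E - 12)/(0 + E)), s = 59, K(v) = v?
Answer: 2*I*√739875274/409 ≈ 133.01*I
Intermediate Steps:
A(E) = -7*(-12 + E)/E (A(E) = -7*(E - 12)/(0 + E) = -7*(-12 + E)/E)
√(A(409) + (192 - 303*s)) = √((-7 + 84/409) + (192 - 303*59)) = √((-7 + 84*(1/409)) + (192 - 17877)) = √((-7 + 84/409) - 17685) = √(-2779/409 - 17685) = √(-7235944/409) = 2*I*√739875274/409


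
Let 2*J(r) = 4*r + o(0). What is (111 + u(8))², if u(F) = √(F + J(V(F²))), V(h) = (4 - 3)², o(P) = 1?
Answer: (222 + √42)²/4 ≈ 13051.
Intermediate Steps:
V(h) = 1 (V(h) = 1² = 1)
J(r) = ½ + 2*r (J(r) = (4*r + 1)/2 = (1 + 4*r)/2 = ½ + 2*r)
u(F) = √(5/2 + F) (u(F) = √(F + (½ + 2*1)) = √(F + (½ + 2)) = √(F + 5/2) = √(5/2 + F))
(111 + u(8))² = (111 + √(10 + 4*8)/2)² = (111 + √(10 + 32)/2)² = (111 + √42/2)²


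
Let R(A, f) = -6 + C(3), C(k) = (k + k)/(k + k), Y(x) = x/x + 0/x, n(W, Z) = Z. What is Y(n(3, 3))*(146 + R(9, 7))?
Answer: 141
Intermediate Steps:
Y(x) = 1 (Y(x) = 1 + 0 = 1)
C(k) = 1 (C(k) = (2*k)/((2*k)) = (2*k)*(1/(2*k)) = 1)
R(A, f) = -5 (R(A, f) = -6 + 1 = -5)
Y(n(3, 3))*(146 + R(9, 7)) = 1*(146 - 5) = 1*141 = 141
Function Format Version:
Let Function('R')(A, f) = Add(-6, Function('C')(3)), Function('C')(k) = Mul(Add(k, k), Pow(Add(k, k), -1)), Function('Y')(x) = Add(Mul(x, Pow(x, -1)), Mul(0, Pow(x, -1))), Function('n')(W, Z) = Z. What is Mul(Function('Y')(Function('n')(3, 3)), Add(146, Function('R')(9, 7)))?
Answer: 141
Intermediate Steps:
Function('Y')(x) = 1 (Function('Y')(x) = Add(1, 0) = 1)
Function('C')(k) = 1 (Function('C')(k) = Mul(Mul(2, k), Pow(Mul(2, k), -1)) = Mul(Mul(2, k), Mul(Rational(1, 2), Pow(k, -1))) = 1)
Function('R')(A, f) = -5 (Function('R')(A, f) = Add(-6, 1) = -5)
Mul(Function('Y')(Function('n')(3, 3)), Add(146, Function('R')(9, 7))) = Mul(1, Add(146, -5)) = Mul(1, 141) = 141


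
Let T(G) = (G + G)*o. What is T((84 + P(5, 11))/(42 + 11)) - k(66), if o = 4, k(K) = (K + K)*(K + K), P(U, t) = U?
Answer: -922760/53 ≈ -17411.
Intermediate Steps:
k(K) = 4*K² (k(K) = (2*K)*(2*K) = 4*K²)
T(G) = 8*G (T(G) = (G + G)*4 = (2*G)*4 = 8*G)
T((84 + P(5, 11))/(42 + 11)) - k(66) = 8*((84 + 5)/(42 + 11)) - 4*66² = 8*(89/53) - 4*4356 = 8*(89*(1/53)) - 1*17424 = 8*(89/53) - 17424 = 712/53 - 17424 = -922760/53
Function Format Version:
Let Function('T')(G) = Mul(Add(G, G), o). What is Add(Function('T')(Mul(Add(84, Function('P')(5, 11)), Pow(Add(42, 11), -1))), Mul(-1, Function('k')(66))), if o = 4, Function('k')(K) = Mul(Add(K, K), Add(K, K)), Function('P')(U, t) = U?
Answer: Rational(-922760, 53) ≈ -17411.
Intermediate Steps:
Function('k')(K) = Mul(4, Pow(K, 2)) (Function('k')(K) = Mul(Mul(2, K), Mul(2, K)) = Mul(4, Pow(K, 2)))
Function('T')(G) = Mul(8, G) (Function('T')(G) = Mul(Add(G, G), 4) = Mul(Mul(2, G), 4) = Mul(8, G))
Add(Function('T')(Mul(Add(84, Function('P')(5, 11)), Pow(Add(42, 11), -1))), Mul(-1, Function('k')(66))) = Add(Mul(8, Mul(Add(84, 5), Pow(Add(42, 11), -1))), Mul(-1, Mul(4, Pow(66, 2)))) = Add(Mul(8, Mul(89, Pow(53, -1))), Mul(-1, Mul(4, 4356))) = Add(Mul(8, Mul(89, Rational(1, 53))), Mul(-1, 17424)) = Add(Mul(8, Rational(89, 53)), -17424) = Add(Rational(712, 53), -17424) = Rational(-922760, 53)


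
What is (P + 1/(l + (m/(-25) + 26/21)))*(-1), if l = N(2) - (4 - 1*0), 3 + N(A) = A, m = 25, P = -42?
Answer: 4221/100 ≈ 42.210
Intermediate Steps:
N(A) = -3 + A
l = -5 (l = (-3 + 2) - (4 - 1*0) = -1 - (4 + 0) = -1 - 1*4 = -1 - 4 = -5)
(P + 1/(l + (m/(-25) + 26/21)))*(-1) = (-42 + 1/(-5 + (25/(-25) + 26/21)))*(-1) = (-42 + 1/(-5 + (25*(-1/25) + 26*(1/21))))*(-1) = (-42 + 1/(-5 + (-1 + 26/21)))*(-1) = (-42 + 1/(-5 + 5/21))*(-1) = (-42 + 1/(-100/21))*(-1) = (-42 - 21/100)*(-1) = -4221/100*(-1) = 4221/100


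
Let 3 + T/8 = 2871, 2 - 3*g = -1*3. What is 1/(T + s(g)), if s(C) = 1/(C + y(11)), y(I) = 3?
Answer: 14/321219 ≈ 4.3584e-5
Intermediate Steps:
g = 5/3 (g = ⅔ - (-1)*3/3 = ⅔ - ⅓*(-3) = ⅔ + 1 = 5/3 ≈ 1.6667)
T = 22944 (T = -24 + 8*2871 = -24 + 22968 = 22944)
s(C) = 1/(3 + C) (s(C) = 1/(C + 3) = 1/(3 + C))
1/(T + s(g)) = 1/(22944 + 1/(3 + 5/3)) = 1/(22944 + 1/(14/3)) = 1/(22944 + 3/14) = 1/(321219/14) = 14/321219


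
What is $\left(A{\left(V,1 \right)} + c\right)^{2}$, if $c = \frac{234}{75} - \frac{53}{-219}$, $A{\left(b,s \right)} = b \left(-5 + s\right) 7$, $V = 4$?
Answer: $\frac{353778712849}{29975625} \approx 11802.0$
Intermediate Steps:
$A{\left(b,s \right)} = 7 b \left(-5 + s\right)$
$c = \frac{18407}{5475}$ ($c = 234 \cdot \frac{1}{75} - - \frac{53}{219} = \frac{78}{25} + \frac{53}{219} = \frac{18407}{5475} \approx 3.362$)
$\left(A{\left(V,1 \right)} + c\right)^{2} = \left(7 \cdot 4 \left(-5 + 1\right) + \frac{18407}{5475}\right)^{2} = \left(7 \cdot 4 \left(-4\right) + \frac{18407}{5475}\right)^{2} = \left(-112 + \frac{18407}{5475}\right)^{2} = \left(- \frac{594793}{5475}\right)^{2} = \frac{353778712849}{29975625}$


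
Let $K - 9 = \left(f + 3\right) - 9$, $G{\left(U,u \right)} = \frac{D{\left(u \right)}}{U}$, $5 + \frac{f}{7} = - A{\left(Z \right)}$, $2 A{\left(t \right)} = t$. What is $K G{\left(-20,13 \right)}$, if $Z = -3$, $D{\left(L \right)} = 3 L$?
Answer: $\frac{1677}{40} \approx 41.925$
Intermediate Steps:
$A{\left(t \right)} = \frac{t}{2}$
$f = - \frac{49}{2}$ ($f = -35 + 7 \left(- \frac{-3}{2}\right) = -35 + 7 \left(\left(-1\right) \left(- \frac{3}{2}\right)\right) = -35 + 7 \cdot \frac{3}{2} = -35 + \frac{21}{2} = - \frac{49}{2} \approx -24.5$)
$G{\left(U,u \right)} = \frac{3 u}{U}$
$K = - \frac{43}{2}$ ($K = 9 + \left(\left(- \frac{49}{2} + 3\right) - 9\right) = 9 - \frac{61}{2} = - \frac{43}{2} \approx -21.5$)
$K G{\left(-20,13 \right)} = - \frac{43 \cdot 3 \cdot 13 \frac{1}{-20}}{2} = - \frac{43 \cdot 3 \cdot 13 \left(- \frac{1}{20}\right)}{2} = \left(- \frac{43}{2}\right) \left(- \frac{39}{20}\right) = \frac{1677}{40}$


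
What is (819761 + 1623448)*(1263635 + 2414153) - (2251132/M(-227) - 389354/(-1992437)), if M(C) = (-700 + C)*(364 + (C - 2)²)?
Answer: 876368361077724243701790434/97530259372695 ≈ 8.9856e+12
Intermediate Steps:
M(C) = (-700 + C)*(364 + (-2 + C)²)
(819761 + 1623448)*(1263635 + 2414153) - (2251132/M(-227) - 389354/(-1992437)) = (819761 + 1623448)*(1263635 + 2414153) - (2251132/(-257600 + (-227)³ - 704*(-227)² + 3168*(-227)) - 389354/(-1992437)) = 2443209*3677788 - (2251132/(-257600 - 11697083 - 704*51529 - 719136) - 389354*(-1/1992437)) = 8985604741692 - (2251132/(-257600 - 11697083 - 36276416 - 719136) + 389354/1992437) = 8985604741692 - (2251132/(-48950235) + 389354/1992437) = 8985604741692 - (2251132*(-1/48950235) + 389354/1992437) = 8985604741692 - (-2251132/48950235 + 389354/1992437) = 8985604741692 - 1*14573731109506/97530259372695 = 8985604741692 - 14573731109506/97530259372695 = 876368361077724243701790434/97530259372695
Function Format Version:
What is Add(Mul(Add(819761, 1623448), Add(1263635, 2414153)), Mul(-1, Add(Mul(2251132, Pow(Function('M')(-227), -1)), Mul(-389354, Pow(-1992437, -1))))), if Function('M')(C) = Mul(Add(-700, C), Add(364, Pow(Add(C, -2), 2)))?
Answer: Rational(876368361077724243701790434, 97530259372695) ≈ 8.9856e+12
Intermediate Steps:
Function('M')(C) = Mul(Add(-700, C), Add(364, Pow(Add(-2, C), 2)))
Add(Mul(Add(819761, 1623448), Add(1263635, 2414153)), Mul(-1, Add(Mul(2251132, Pow(Function('M')(-227), -1)), Mul(-389354, Pow(-1992437, -1))))) = Add(Mul(Add(819761, 1623448), Add(1263635, 2414153)), Mul(-1, Add(Mul(2251132, Pow(Add(-257600, Pow(-227, 3), Mul(-704, Pow(-227, 2)), Mul(3168, -227)), -1)), Mul(-389354, Pow(-1992437, -1))))) = Add(Mul(2443209, 3677788), Mul(-1, Add(Mul(2251132, Pow(Add(-257600, -11697083, Mul(-704, 51529), -719136), -1)), Mul(-389354, Rational(-1, 1992437))))) = Add(8985604741692, Mul(-1, Add(Mul(2251132, Pow(Add(-257600, -11697083, -36276416, -719136), -1)), Rational(389354, 1992437)))) = Add(8985604741692, Mul(-1, Add(Mul(2251132, Pow(-48950235, -1)), Rational(389354, 1992437)))) = Add(8985604741692, Mul(-1, Add(Mul(2251132, Rational(-1, 48950235)), Rational(389354, 1992437)))) = Add(8985604741692, Mul(-1, Add(Rational(-2251132, 48950235), Rational(389354, 1992437)))) = Add(8985604741692, Mul(-1, Rational(14573731109506, 97530259372695))) = Add(8985604741692, Rational(-14573731109506, 97530259372695)) = Rational(876368361077724243701790434, 97530259372695)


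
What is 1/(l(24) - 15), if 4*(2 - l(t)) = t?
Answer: -1/19 ≈ -0.052632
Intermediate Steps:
l(t) = 2 - t/4
1/(l(24) - 15) = 1/((2 - ¼*24) - 15) = 1/((2 - 6) - 15) = 1/(-4 - 15) = 1/(-19) = -1/19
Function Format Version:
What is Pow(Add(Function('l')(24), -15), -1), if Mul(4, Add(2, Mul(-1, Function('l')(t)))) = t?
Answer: Rational(-1, 19) ≈ -0.052632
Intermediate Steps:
Function('l')(t) = Add(2, Mul(Rational(-1, 4), t))
Pow(Add(Function('l')(24), -15), -1) = Pow(Add(Add(2, Mul(Rational(-1, 4), 24)), -15), -1) = Pow(Add(Add(2, -6), -15), -1) = Pow(Add(-4, -15), -1) = Pow(-19, -1) = Rational(-1, 19)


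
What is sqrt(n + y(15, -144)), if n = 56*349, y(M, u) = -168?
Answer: 4*sqrt(1211) ≈ 139.20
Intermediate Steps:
n = 19544
sqrt(n + y(15, -144)) = sqrt(19544 - 168) = sqrt(19376) = 4*sqrt(1211)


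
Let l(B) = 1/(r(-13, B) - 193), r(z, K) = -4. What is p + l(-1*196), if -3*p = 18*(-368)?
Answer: 434975/197 ≈ 2208.0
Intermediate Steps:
l(B) = -1/197 (l(B) = 1/(-4 - 193) = 1/(-197) = -1/197)
p = 2208 (p = -6*(-368) = -⅓*(-6624) = 2208)
p + l(-1*196) = 2208 - 1/197 = 434975/197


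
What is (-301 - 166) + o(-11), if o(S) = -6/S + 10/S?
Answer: -5141/11 ≈ -467.36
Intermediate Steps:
o(S) = 4/S
(-301 - 166) + o(-11) = (-301 - 166) + 4/(-11) = -467 + 4*(-1/11) = -467 - 4/11 = -5141/11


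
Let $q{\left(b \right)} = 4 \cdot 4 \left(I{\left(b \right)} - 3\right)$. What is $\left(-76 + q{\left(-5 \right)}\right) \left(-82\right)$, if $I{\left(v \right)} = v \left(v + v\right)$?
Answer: $-55432$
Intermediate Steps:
$I{\left(v \right)} = 2 v^{2}$ ($I{\left(v \right)} = v 2 v = 2 v^{2}$)
$q{\left(b \right)} = -48 + 32 b^{2}$ ($q{\left(b \right)} = 4 \cdot 4 \left(2 b^{2} - 3\right) = 16 \left(-3 + 2 b^{2}\right) = -48 + 32 b^{2}$)
$\left(-76 + q{\left(-5 \right)}\right) \left(-82\right) = \left(-76 - \left(48 - 32 \left(-5\right)^{2}\right)\right) \left(-82\right) = \left(-76 + \left(-48 + 32 \cdot 25\right)\right) \left(-82\right) = \left(-76 + \left(-48 + 800\right)\right) \left(-82\right) = \left(-76 + 752\right) \left(-82\right) = 676 \left(-82\right) = -55432$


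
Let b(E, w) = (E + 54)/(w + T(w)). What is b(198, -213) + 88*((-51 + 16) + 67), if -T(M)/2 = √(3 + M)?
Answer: 43356956/15403 + 168*I*√210/15403 ≈ 2814.8 + 0.15806*I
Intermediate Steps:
T(M) = -2*√(3 + M)
b(E, w) = (54 + E)/(w - 2*√(3 + w)) (b(E, w) = (E + 54)/(w - 2*√(3 + w)) = (54 + E)/(w - 2*√(3 + w)))
b(198, -213) + 88*((-51 + 16) + 67) = (54 + 198)/(-213 - 2*√(3 - 213)) + 88*((-51 + 16) + 67) = 252/(-213 - 2*I*√210) + 88*(-35 + 67) = 252/(-213 - 2*I*√210) + 88*32 = 252/(-213 - 2*I*√210) + 2816 = 2816 + 252/(-213 - 2*I*√210)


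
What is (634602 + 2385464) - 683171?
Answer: 2336895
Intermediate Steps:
(634602 + 2385464) - 683171 = 3020066 - 683171 = 2336895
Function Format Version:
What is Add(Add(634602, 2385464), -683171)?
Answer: 2336895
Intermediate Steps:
Add(Add(634602, 2385464), -683171) = Add(3020066, -683171) = 2336895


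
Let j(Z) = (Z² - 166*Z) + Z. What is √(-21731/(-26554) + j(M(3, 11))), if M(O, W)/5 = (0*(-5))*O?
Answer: √577044974/26554 ≈ 0.90464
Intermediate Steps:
M(O, W) = 0 (M(O, W) = 5*((0*(-5))*O) = 5*(0*O) = 5*0 = 0)
j(Z) = Z² - 165*Z
√(-21731/(-26554) + j(M(3, 11))) = √(-21731/(-26554) + 0*(-165 + 0)) = √(-21731*(-1/26554) + 0*(-165)) = √(21731/26554 + 0) = √(21731/26554) = √577044974/26554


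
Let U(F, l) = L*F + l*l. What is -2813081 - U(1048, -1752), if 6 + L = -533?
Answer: -5317713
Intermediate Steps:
L = -539 (L = -6 - 533 = -539)
U(F, l) = l² - 539*F (U(F, l) = -539*F + l*l = -539*F + l² = l² - 539*F)
-2813081 - U(1048, -1752) = -2813081 - ((-1752)² - 539*1048) = -2813081 - (3069504 - 564872) = -2813081 - 1*2504632 = -2813081 - 2504632 = -5317713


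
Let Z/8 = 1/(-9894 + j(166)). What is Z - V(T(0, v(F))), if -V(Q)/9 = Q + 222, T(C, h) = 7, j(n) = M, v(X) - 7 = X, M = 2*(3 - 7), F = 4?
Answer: 10204007/4951 ≈ 2061.0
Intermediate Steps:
M = -8 (M = 2*(-4) = -8)
v(X) = 7 + X
j(n) = -8
V(Q) = -1998 - 9*Q (V(Q) = -9*(Q + 222) = -9*(222 + Q) = -1998 - 9*Q)
Z = -4/4951 (Z = 8/(-9894 - 8) = 8/(-9902) = 8*(-1/9902) = -4/4951 ≈ -0.00080792)
Z - V(T(0, v(F))) = -4/4951 - (-1998 - 9*7) = -4/4951 - (-1998 - 63) = -4/4951 - 1*(-2061) = -4/4951 + 2061 = 10204007/4951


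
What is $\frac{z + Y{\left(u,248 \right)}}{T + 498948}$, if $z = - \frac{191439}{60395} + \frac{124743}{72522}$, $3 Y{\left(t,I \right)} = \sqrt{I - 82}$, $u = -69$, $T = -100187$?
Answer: $- \frac{2116561891}{582186565963530} + \frac{\sqrt{166}}{1196283} \approx 7.1346 \cdot 10^{-6}$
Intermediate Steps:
$Y{\left(t,I \right)} = \frac{\sqrt{-82 + I}}{3}$ ($Y{\left(t,I \right)} = \frac{\sqrt{I - 82}}{3} = \frac{\sqrt{-82 + I}}{3}$)
$z = - \frac{2116561891}{1459988730}$ ($z = \left(-191439\right) \frac{1}{60395} + 124743 \cdot \frac{1}{72522} = - \frac{191439}{60395} + \frac{41581}{24174} = - \frac{2116561891}{1459988730} \approx -1.4497$)
$\frac{z + Y{\left(u,248 \right)}}{T + 498948} = \frac{- \frac{2116561891}{1459988730} + \frac{\sqrt{-82 + 248}}{3}}{-100187 + 498948} = \frac{- \frac{2116561891}{1459988730} + \frac{\sqrt{166}}{3}}{398761} = \left(- \frac{2116561891}{1459988730} + \frac{\sqrt{166}}{3}\right) \frac{1}{398761} = - \frac{2116561891}{582186565963530} + \frac{\sqrt{166}}{1196283}$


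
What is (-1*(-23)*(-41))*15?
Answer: -14145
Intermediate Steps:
(-1*(-23)*(-41))*15 = (23*(-41))*15 = -943*15 = -14145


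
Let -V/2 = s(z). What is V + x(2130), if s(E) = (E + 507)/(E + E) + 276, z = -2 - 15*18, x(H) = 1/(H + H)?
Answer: -159653017/289680 ≈ -551.14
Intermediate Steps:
x(H) = 1/(2*H)
z = -272 (z = -2 - 270 = -272)
s(E) = 276 + (507 + E)/(2*E) (s(E) = (507 + E)/((2*E)) + 276 = (507 + E)*(1/(2*E)) + 276 = (507 + E)/(2*E) + 276 = 276 + (507 + E)/(2*E))
V = -149909/272 (V = -(507 + 553*(-272))/(-272) = -(-1)*(507 - 150416)/272 = -(-1)*(-149909)/272 = -2*149909/544 = -149909/272 ≈ -551.14)
V + x(2130) = -149909/272 + (½)/2130 = -149909/272 + (½)*(1/2130) = -149909/272 + 1/4260 = -159653017/289680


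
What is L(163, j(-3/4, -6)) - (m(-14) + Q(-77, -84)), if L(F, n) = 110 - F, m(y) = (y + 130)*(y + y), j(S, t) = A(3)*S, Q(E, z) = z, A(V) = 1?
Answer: 3279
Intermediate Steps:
j(S, t) = S (j(S, t) = 1*S = S)
m(y) = 2*y*(130 + y) (m(y) = (130 + y)*(2*y) = 2*y*(130 + y))
L(163, j(-3/4, -6)) - (m(-14) + Q(-77, -84)) = (110 - 1*163) - (2*(-14)*(130 - 14) - 84) = (110 - 163) - (2*(-14)*116 - 84) = -53 - (-3248 - 84) = -53 - 1*(-3332) = -53 + 3332 = 3279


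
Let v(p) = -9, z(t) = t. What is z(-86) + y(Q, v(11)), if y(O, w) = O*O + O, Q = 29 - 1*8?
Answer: 376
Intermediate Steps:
Q = 21 (Q = 29 - 8 = 21)
y(O, w) = O + O² (y(O, w) = O² + O = O + O²)
z(-86) + y(Q, v(11)) = -86 + 21*(1 + 21) = -86 + 21*22 = -86 + 462 = 376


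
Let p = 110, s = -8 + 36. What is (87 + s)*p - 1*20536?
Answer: -7886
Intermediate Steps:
s = 28
(87 + s)*p - 1*20536 = (87 + 28)*110 - 1*20536 = 115*110 - 20536 = 12650 - 20536 = -7886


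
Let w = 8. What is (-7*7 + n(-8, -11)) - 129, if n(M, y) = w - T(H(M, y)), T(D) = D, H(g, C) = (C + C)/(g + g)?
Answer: -1371/8 ≈ -171.38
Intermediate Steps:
H(g, C) = C/g (H(g, C) = (2*C)/((2*g)) = (2*C)*(1/(2*g)) = C/g)
n(M, y) = 8 - y/M
(-7*7 + n(-8, -11)) - 129 = (-7*7 + (8 - 1*(-11)/(-8))) - 129 = (-49 + (8 - 1*(-11)*(-⅛))) - 129 = (-49 + (8 - 11/8)) - 129 = (-49 + 53/8) - 129 = -339/8 - 129 = -1371/8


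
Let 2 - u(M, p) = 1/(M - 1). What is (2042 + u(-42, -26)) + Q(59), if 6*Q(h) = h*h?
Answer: 677041/258 ≈ 2624.2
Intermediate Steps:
u(M, p) = 2 - 1/(-1 + M) (u(M, p) = 2 - 1/(M - 1) = 2 - 1/(-1 + M))
Q(h) = h²/6 (Q(h) = (h*h)/6 = h²/6)
(2042 + u(-42, -26)) + Q(59) = (2042 + (-3 + 2*(-42))/(-1 - 42)) + (⅙)*59² = (2042 + (-3 - 84)/(-43)) + (⅙)*3481 = (2042 - 1/43*(-87)) + 3481/6 = (2042 + 87/43) + 3481/6 = 87893/43 + 3481/6 = 677041/258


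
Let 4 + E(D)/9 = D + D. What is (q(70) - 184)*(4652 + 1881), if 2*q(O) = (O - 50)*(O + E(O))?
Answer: 83334948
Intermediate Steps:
E(D) = -36 + 18*D (E(D) = -36 + 9*(D + D) = -36 + 9*(2*D) = -36 + 18*D)
q(O) = (-50 + O)*(-36 + 19*O)/2 (q(O) = ((O - 50)*(O + (-36 + 18*O)))/2 = ((-50 + O)*(-36 + 19*O))/2 = (-50 + O)*(-36 + 19*O)/2)
(q(70) - 184)*(4652 + 1881) = ((900 - 493*70 + (19/2)*70²) - 184)*(4652 + 1881) = ((900 - 34510 + (19/2)*4900) - 184)*6533 = ((900 - 34510 + 46550) - 184)*6533 = (12940 - 184)*6533 = 12756*6533 = 83334948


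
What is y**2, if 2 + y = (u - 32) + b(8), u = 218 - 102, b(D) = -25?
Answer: 3249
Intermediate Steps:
u = 116
y = 57 (y = -2 + ((116 - 32) - 25) = -2 + (84 - 25) = -2 + 59 = 57)
y**2 = 57**2 = 3249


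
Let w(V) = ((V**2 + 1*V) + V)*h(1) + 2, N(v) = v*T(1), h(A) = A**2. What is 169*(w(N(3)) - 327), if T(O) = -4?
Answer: -34645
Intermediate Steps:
N(v) = -4*v (N(v) = v*(-4) = -4*v)
w(V) = 2 + V**2 + 2*V (w(V) = ((V**2 + 1*V) + V)*1**2 + 2 = ((V**2 + V) + V)*1 + 2 = ((V + V**2) + V)*1 + 2 = (V**2 + 2*V)*1 + 2 = (V**2 + 2*V) + 2 = 2 + V**2 + 2*V)
169*(w(N(3)) - 327) = 169*((2 + (-4*3)**2 + 2*(-4*3)) - 327) = 169*((2 + (-12)**2 + 2*(-12)) - 327) = 169*((2 + 144 - 24) - 327) = 169*(122 - 327) = 169*(-205) = -34645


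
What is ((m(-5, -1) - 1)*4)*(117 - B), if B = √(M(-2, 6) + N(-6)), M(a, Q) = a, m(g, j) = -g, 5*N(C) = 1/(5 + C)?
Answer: 1872 - 16*I*√55/5 ≈ 1872.0 - 23.732*I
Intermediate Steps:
N(C) = 1/(5*(5 + C))
B = I*√55/5 (B = √(-2 + 1/(5*(5 - 6))) = √(-2 + (⅕)/(-1)) = √(-2 + (⅕)*(-1)) = √(-2 - ⅕) = √(-11/5) = I*√55/5 ≈ 1.4832*I)
((m(-5, -1) - 1)*4)*(117 - B) = ((-1*(-5) - 1)*4)*(117 - I*√55/5) = ((5 - 1)*4)*(117 - I*√55/5) = (4*4)*(117 - I*√55/5) = 16*(117 - I*√55/5) = 1872 - 16*I*√55/5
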